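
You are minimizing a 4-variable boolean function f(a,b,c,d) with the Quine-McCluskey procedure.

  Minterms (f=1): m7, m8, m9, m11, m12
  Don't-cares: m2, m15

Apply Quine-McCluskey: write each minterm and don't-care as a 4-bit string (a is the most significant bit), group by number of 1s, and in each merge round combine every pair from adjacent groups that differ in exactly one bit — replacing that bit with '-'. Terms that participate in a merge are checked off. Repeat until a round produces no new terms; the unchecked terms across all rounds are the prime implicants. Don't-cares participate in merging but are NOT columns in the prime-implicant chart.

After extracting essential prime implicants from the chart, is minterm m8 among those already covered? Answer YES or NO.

YES

Round 0: 0010 0111✓ 1000✓ 1001✓ 1011✓ 1100✓ 1111✓
Round 1: -111 1-00 1-11 10-1 100-
PIs = {-111, 0010, 1-00, 1-11, 10-1, 100-}
Coverage chart:
  m7: -111 ←essential
  m8: 1-00,100-
  m9: 10-1,100-
  m11: 1-11,10-1
  m12: 1-00 ←essential
Essential: -111, 1-00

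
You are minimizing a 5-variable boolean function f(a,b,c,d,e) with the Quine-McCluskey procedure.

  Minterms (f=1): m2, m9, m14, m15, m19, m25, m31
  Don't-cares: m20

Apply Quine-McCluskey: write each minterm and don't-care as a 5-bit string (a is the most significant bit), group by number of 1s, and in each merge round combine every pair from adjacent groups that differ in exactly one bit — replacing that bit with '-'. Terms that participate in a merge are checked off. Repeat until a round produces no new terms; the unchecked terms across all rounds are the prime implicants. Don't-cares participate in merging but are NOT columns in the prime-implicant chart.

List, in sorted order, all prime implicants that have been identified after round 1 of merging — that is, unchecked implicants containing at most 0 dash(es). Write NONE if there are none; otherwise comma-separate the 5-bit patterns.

00010, 10011, 10100

size-2^0 implicants → 00010  01001(✓)  01110(✓)  01111(✓)  10011  10100  11001(✓)  11111(✓)
size-2^1 implicants → -1001  -1111  0111-
Unchecked terms (primes): -1001, -1111, 00010, 0111-, 10011, 10100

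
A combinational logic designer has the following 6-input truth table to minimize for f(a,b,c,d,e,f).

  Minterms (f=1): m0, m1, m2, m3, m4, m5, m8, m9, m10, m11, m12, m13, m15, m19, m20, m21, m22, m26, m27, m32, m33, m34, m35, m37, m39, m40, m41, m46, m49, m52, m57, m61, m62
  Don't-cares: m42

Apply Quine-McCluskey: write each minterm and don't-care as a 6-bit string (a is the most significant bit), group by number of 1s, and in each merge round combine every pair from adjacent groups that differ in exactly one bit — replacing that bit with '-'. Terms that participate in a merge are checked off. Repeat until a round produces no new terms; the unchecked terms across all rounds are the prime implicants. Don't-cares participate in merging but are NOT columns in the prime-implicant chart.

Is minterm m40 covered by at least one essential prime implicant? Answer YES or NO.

NO

Round 0: 000000✓ 000001✓ 000010✓ 000011✓ 000100✓ 000101✓ 001000✓ 001001✓ 001010✓ 001011✓ 001100✓ 001101✓ 001111✓ 010011✓ 010100✓ 010101✓ 010110✓ 011010✓ 011011✓ 100000✓ 100001✓ 100010✓ 100011✓ 100101✓ 100111✓ 101000✓ 101001✓ 101010✓ 101110✓ 110001✓ 110100✓ 111001✓ 111101✓ 111110✓
Round 1: -00000✓ -00001✓ -00010✓ -00011✓ -00101✓ -01000✓ -01001✓ -01010✓ -10100 0-0011✓ 0-0100✓ 0-0101✓ 0-1010✓ 0-1011✓ 00-000✓ 00-001✓ 00-010✓ 00-011✓ 00-100✓ 00-101✓ 000-00✓ 000-01✓ 0000-0✓ 0000-1✓ 00000-✓ 00001-✓ 00010-✓ 001-00✓ 001-01✓ 001-11✓ 0010-0✓ 0010-1✓ 00100-✓ 00101-✓ 0011-1✓ 00110-✓ 01-011✓ 0101-0 01010-✓ 01101-✓ 1-0001✓ 1-1001✓ 1-1110 10-000✓ 10-001✓ 10-010✓ 100-01✓ 100-11✓ 1000-0✓ 1000-1✓ 10000-✓ 10001-✓ 1001-1✓ 101-10 1010-0✓ 10100-✓ 11-001✓ 111-01
Round 2: -0-000✓ -0-001✓ -0-010✓ -00-01 -000-0✓ -000-1✓ -0000-✓ -0001-✓ -010-0✓ -0100-✓ 0--011 0-010- 0-101- 00--00✓ 00--01✓ 00-0-0✓ 00-0-1✓ 00-00-✓ 00-01-✓ 00-10-✓ 000-0-✓ 0000--✓ 001--1 001-0-✓ 0010--✓ 1--001 10-0-0✓ 10-00-✓ 100--1 1000--✓
Round 3: -0-0-0 -0-00- -000-- 00--0- 00-0--
PIs = {-0-0-0, -0-00-, -00-01, -000--, -10100, 0--011, 0-010-, 0-101-, 00--0-, 00-0--, 001--1, 0101-0, 1--001, 1-1110, 100--1, 101-10, 111-01}
Coverage chart:
  m0: -0-0-0,-0-00-,-000--,00--0-,00-0--
  m1: -0-00-,-00-01,-000--,00--0-,00-0--
  m2: -0-0-0,-000--,00-0--
  m3: -000--,0--011,00-0--
  m4: 0-010-,00--0-
  m5: -00-01,0-010-,00--0-
  m8: -0-0-0,-0-00-,00--0-,00-0--
  m9: -0-00-,00--0-,00-0--,001--1
  m10: -0-0-0,0-101-,00-0--
  m11: 0--011,0-101-,00-0--,001--1
  m12: 00--0- ←essential
  m13: 00--0-,001--1
  m15: 001--1 ←essential
  m19: 0--011 ←essential
  m20: -10100,0-010-,0101-0
  m21: 0-010- ←essential
  m22: 0101-0 ←essential
  m26: 0-101- ←essential
  m27: 0--011,0-101-
  m32: -0-0-0,-0-00-,-000--
  m33: -0-00-,-00-01,-000--,1--001,100--1
  m34: -0-0-0,-000--
  m35: -000--,100--1
  m37: -00-01,100--1
  m39: 100--1 ←essential
  m40: -0-0-0,-0-00-
  m41: -0-00-,1--001
  m46: 1-1110,101-10
  m49: 1--001 ←essential
  m52: -10100 ←essential
  m57: 1--001,111-01
  m61: 111-01 ←essential
  m62: 1-1110 ←essential
Essential: -10100, 0--011, 0-010-, 0-101-, 00--0-, 001--1, 0101-0, 1--001, 1-1110, 100--1, 111-01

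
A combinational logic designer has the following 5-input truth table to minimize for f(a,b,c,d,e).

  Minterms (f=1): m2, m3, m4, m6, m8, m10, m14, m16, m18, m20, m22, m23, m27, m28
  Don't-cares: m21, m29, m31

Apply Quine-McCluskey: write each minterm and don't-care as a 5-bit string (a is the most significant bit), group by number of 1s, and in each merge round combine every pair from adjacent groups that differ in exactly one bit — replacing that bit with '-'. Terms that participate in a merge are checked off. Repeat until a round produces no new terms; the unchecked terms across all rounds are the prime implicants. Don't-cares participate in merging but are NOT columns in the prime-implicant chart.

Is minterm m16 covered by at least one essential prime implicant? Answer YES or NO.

YES

[col 0] 00010*, 00011*, 00100*, 00110*, 01000*, 01010*, 01110*, 10000*, 10010*, 10100*, 10101*, 10110*, 10111*, 11011*, 11100*, 11101*, 11111*
[col 1] -0010*, -0100*, -0110*, 0-010*, 0-110*, 00-10*, 0001-, 001-0*, 01-10*, 010-0, 1-100*, 1-101*, 1-111*, 10-00*, 10-10*, 100-0*, 101-0*, 101-1*, 1010-*, 1011-*, 11-11, 111-1*, 1110-*
[col 2] -0-10, -01-0, 0--10, 1-1-1, 1-10-, 10--0, 101--
Prime implicants: -0-10, -01-0, 0--10, 0001-, 010-0, 1-1-1, 1-10-, 10--0, 101--, 11-11
PI chart (minterm → PIs covering it):
  2 | -0-10,0--10,0001-
  3 | 0001-  (sole → essential)
  4 | -01-0  (sole → essential)
  6 | -0-10,-01-0,0--10
  8 | 010-0  (sole → essential)
  10 | 0--10,010-0
  14 | 0--10  (sole → essential)
  16 | 10--0  (sole → essential)
  18 | -0-10,10--0
  20 | -01-0,1-10-,10--0,101--
  22 | -0-10,-01-0,10--0,101--
  23 | 1-1-1,101--
  27 | 11-11  (sole → essential)
  28 | 1-10-  (sole → essential)
Essential prime implicants: -01-0, 0--10, 0001-, 010-0, 1-10-, 10--0, 11-11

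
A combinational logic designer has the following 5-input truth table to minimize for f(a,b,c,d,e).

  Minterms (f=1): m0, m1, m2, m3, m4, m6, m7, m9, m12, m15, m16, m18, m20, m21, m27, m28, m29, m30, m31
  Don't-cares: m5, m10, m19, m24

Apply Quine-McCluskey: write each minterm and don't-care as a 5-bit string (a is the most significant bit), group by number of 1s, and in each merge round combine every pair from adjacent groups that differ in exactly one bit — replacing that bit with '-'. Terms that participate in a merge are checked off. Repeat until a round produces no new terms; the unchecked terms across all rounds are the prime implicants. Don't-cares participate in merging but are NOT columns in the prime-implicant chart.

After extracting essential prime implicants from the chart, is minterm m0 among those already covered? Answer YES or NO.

[col 0] 00000*, 00001*, 00010*, 00011*, 00100*, 00101*, 00110*, 00111*, 01001*, 01010*, 01100*, 01111*, 10000*, 10010*, 10011*, 10100*, 10101*, 11000*, 11011*, 11100*, 11101*, 11110*, 11111*
[col 1] -0000*, -0010*, -0011*, -0100*, -0101*, -1100*, -1111, 0-001, 0-010, 0-100*, 0-111, 00-00*, 00-01*, 00-10*, 00-11*, 000-0*, 000-1*, 0000-*, 0001-*, 001-0*, 001-1*, 0010-*, 0011-*, 1-000*, 1-011, 1-100*, 1-101*, 10-00*, 100-0*, 1001-*, 1010-*, 11-00*, 11-11, 111-0*, 111-1*, 1110-*, 1111-*
[col 2] --100, -0-00, -00-0, -001-, -010-, 00--0*, 00--1*, 00-0-*, 00-1-*, 000--*, 001--*, 1--00, 1-10-, 111--
[col 3] 00---
Prime implicants: --100, -0-00, -00-0, -001-, -010-, -1111, 0-001, 0-010, 0-111, 00---, 1--00, 1-011, 1-10-, 11-11, 111--
PI chart (minterm → PIs covering it):
  0 | -0-00,-00-0,00---
  1 | 0-001,00---
  2 | -00-0,-001-,0-010,00---
  3 | -001-,00---
  4 | --100,-0-00,-010-,00---
  6 | 00---  (sole → essential)
  7 | 0-111,00---
  9 | 0-001  (sole → essential)
  12 | --100  (sole → essential)
  15 | -1111,0-111
  16 | -0-00,-00-0,1--00
  18 | -00-0,-001-
  20 | --100,-0-00,-010-,1--00,1-10-
  21 | -010-,1-10-
  27 | 1-011,11-11
  28 | --100,1--00,1-10-,111--
  29 | 1-10-,111--
  30 | 111--  (sole → essential)
  31 | -1111,11-11,111--
Essential prime implicants: --100, 0-001, 00---, 111--

YES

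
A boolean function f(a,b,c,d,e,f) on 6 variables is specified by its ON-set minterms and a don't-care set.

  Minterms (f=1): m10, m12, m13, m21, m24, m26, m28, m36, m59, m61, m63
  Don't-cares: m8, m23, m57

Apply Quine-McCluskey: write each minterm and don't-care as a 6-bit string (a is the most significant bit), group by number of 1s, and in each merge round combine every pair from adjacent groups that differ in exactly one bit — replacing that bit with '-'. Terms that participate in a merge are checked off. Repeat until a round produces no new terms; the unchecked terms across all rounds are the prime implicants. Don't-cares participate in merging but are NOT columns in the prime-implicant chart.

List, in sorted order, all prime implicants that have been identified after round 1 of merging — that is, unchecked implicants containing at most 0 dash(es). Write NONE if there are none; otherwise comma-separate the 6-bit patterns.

100100

Round 0: 001000✓ 001010✓ 001100✓ 001101✓ 010101✓ 010111✓ 011000✓ 011010✓ 011100✓ 100100 111001✓ 111011✓ 111101✓ 111111✓
Round 1: 0-1000✓ 0-1010✓ 0-1100✓ 001-00✓ 0010-0✓ 00110- 0101-1 011-00✓ 0110-0✓ 111-01✓ 111-11✓ 1110-1✓ 1111-1✓
Round 2: 0-1-00 0-10-0 111--1
PIs = {0-1-00, 0-10-0, 00110-, 0101-1, 100100, 111--1}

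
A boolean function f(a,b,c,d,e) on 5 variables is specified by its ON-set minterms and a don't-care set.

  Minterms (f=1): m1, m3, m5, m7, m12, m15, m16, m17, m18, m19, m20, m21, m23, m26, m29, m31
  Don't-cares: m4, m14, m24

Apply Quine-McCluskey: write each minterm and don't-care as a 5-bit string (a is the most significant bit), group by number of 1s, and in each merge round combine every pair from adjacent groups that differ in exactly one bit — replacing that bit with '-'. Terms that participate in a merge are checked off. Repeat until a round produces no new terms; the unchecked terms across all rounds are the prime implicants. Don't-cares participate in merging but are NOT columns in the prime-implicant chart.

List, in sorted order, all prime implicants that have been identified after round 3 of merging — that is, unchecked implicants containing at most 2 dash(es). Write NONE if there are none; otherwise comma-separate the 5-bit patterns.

--111, -010-, 0-100, 011-0, 0111-, 1-0-0, 1-1-1, 10-0-, 100--

Round 0: 00001✓ 00011✓ 00100✓ 00101✓ 00111✓ 01100✓ 01110✓ 01111✓ 10000✓ 10001✓ 10010✓ 10011✓ 10100✓ 10101✓ 10111✓ 11000✓ 11010✓ 11101✓ 11111✓
Round 1: -0001✓ -0011✓ -0100✓ -0101✓ -0111✓ -1111✓ 0-100 0-111✓ 00-01✓ 00-11✓ 000-1✓ 001-1✓ 0010-✓ 011-0 0111- 1-000✓ 1-010✓ 1-101✓ 1-111✓ 10-00✓ 10-01✓ 10-11✓ 100-0✓ 100-1✓ 1000-✓ 1001-✓ 101-1✓ 1010-✓ 110-0✓ 111-1✓
Round 2: --111 -0-01✓ -0-11✓ -00-1✓ -01-1✓ -010- 00--1✓ 1-0-0 1-1-1 10--1✓ 10-0- 100--
Round 3: -0--1
PIs = {--111, -0--1, -010-, 0-100, 011-0, 0111-, 1-0-0, 1-1-1, 10-0-, 100--}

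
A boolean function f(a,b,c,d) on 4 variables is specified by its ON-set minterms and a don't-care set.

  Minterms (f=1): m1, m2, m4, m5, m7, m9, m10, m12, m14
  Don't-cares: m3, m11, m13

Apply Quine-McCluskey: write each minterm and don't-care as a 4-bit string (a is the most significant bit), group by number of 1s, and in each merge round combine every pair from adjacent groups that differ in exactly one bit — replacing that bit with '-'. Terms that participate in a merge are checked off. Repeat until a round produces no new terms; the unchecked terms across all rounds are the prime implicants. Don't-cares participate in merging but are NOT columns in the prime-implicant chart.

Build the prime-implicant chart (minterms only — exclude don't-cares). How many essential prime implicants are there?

3

size-2^0 implicants → 0001(✓)  0010(✓)  0011(✓)  0100(✓)  0101(✓)  0111(✓)  1001(✓)  1010(✓)  1011(✓)  1100(✓)  1101(✓)  1110(✓)
size-2^1 implicants → -001(✓)  -010(✓)  -011(✓)  -100(✓)  -101(✓)  0-01(✓)  0-11(✓)  00-1(✓)  001-(✓)  01-1(✓)  010-(✓)  1-01(✓)  1-10  10-1(✓)  101-(✓)  11-0  110-(✓)
size-2^2 implicants → --01  -0-1  -01-  -10-  0--1
Unchecked terms (primes): --01, -0-1, -01-, -10-, 0--1, 1-10, 11-0
Minterm coverage:
  m1 ⊆ --01,-0-1,0--1
  m2 ⊆ -01- [E]
  m4 ⊆ -10- [E]
  m5 ⊆ --01,-10-,0--1
  m7 ⊆ 0--1 [E]
  m9 ⊆ --01,-0-1
  m10 ⊆ -01-,1-10
  m12 ⊆ -10-,11-0
  m14 ⊆ 1-10,11-0
E = {-01-, -10-, 0--1}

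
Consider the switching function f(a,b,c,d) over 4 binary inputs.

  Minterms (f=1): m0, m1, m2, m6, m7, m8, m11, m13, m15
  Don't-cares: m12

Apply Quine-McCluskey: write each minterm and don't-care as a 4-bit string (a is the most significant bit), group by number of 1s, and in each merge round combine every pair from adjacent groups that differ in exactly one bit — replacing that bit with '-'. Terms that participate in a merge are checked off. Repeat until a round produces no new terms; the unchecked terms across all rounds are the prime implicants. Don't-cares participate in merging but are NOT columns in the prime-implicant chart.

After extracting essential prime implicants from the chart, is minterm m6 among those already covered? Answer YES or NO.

NO

size-2^0 implicants → 0000(✓)  0001(✓)  0010(✓)  0110(✓)  0111(✓)  1000(✓)  1011(✓)  1100(✓)  1101(✓)  1111(✓)
size-2^1 implicants → -000  -111  0-10  00-0  000-  011-  1-00  1-11  11-1  110-
Unchecked terms (primes): -000, -111, 0-10, 00-0, 000-, 011-, 1-00, 1-11, 11-1, 110-
Minterm coverage:
  m0 ⊆ -000,00-0,000-
  m1 ⊆ 000- [E]
  m2 ⊆ 0-10,00-0
  m6 ⊆ 0-10,011-
  m7 ⊆ -111,011-
  m8 ⊆ -000,1-00
  m11 ⊆ 1-11 [E]
  m13 ⊆ 11-1,110-
  m15 ⊆ -111,1-11,11-1
E = {000-, 1-11}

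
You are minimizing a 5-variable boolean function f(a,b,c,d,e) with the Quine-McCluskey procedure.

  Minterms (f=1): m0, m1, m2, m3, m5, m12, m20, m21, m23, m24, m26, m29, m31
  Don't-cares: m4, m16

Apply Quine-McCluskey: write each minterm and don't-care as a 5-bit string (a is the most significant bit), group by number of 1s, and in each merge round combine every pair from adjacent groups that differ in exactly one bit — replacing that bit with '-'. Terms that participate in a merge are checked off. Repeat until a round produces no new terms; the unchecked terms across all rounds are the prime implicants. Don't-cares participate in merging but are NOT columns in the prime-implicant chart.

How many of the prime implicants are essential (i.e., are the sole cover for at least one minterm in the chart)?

4

[col 0] 00000*, 00001*, 00010*, 00011*, 00100*, 00101*, 01100*, 10000*, 10100*, 10101*, 10111*, 11000*, 11010*, 11101*, 11111*
[col 1] -0000*, -0100*, -0101*, 0-100, 00-00*, 00-01*, 000-0*, 000-1*, 0000-*, 0001-*, 0010-*, 1-000, 1-101*, 1-111*, 10-00*, 101-1*, 1010-*, 110-0, 111-1*
[col 2] -0-00, -010-, 00-0-, 000--, 1-1-1
Prime implicants: -0-00, -010-, 0-100, 00-0-, 000--, 1-000, 1-1-1, 110-0
PI chart (minterm → PIs covering it):
  0 | -0-00,00-0-,000--
  1 | 00-0-,000--
  2 | 000--  (sole → essential)
  3 | 000--  (sole → essential)
  5 | -010-,00-0-
  12 | 0-100  (sole → essential)
  20 | -0-00,-010-
  21 | -010-,1-1-1
  23 | 1-1-1  (sole → essential)
  24 | 1-000,110-0
  26 | 110-0  (sole → essential)
  29 | 1-1-1  (sole → essential)
  31 | 1-1-1  (sole → essential)
Essential prime implicants: 0-100, 000--, 1-1-1, 110-0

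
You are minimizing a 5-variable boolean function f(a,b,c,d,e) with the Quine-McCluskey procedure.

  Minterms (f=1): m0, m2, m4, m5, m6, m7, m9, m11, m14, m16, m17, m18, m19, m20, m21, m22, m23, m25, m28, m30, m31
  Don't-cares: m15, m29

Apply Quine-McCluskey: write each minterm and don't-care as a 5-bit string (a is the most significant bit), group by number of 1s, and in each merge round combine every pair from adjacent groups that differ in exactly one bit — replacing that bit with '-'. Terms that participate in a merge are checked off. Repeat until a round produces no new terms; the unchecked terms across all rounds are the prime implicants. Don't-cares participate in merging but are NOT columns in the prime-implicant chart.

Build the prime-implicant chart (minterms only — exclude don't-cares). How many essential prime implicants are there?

5

size-2^0 implicants → 00000(✓)  00010(✓)  00100(✓)  00101(✓)  00110(✓)  00111(✓)  01001(✓)  01011(✓)  01110(✓)  01111(✓)  10000(✓)  10001(✓)  10010(✓)  10011(✓)  10100(✓)  10101(✓)  10110(✓)  10111(✓)  11001(✓)  11100(✓)  11101(✓)  11110(✓)  11111(✓)
size-2^1 implicants → -0000(✓)  -0010(✓)  -0100(✓)  -0101(✓)  -0110(✓)  -0111(✓)  -1001  -1110(✓)  -1111(✓)  0-110(✓)  0-111(✓)  00-00(✓)  00-10(✓)  000-0(✓)  001-0(✓)  001-1(✓)  0010-(✓)  0011-(✓)  01-11  010-1  0111-(✓)  1-001(✓)  1-100(✓)  1-101(✓)  1-110(✓)  1-111(✓)  10-00(✓)  10-01(✓)  10-10(✓)  10-11(✓)  100-0(✓)  100-1(✓)  1000-(✓)  1001-(✓)  101-0(✓)  101-1(✓)  1010-(✓)  1011-(✓)  11-01(✓)  111-0(✓)  111-1(✓)  1110-(✓)  1111-(✓)
size-2^2 implicants → --110(✓)  --111(✓)  -0-00(✓)  -0-10(✓)  -00-0(✓)  -01-0(✓)  -01-1(✓)  -010-(✓)  -011-(✓)  -111-(✓)  0-11-(✓)  00--0(✓)  001--(✓)  1--01  1-1-0(✓)  1-1-1(✓)  1-10-(✓)  1-11-(✓)  10--0(✓)  10--1(✓)  10-0-(✓)  10-1-(✓)  100--(✓)  101--(✓)  111--(✓)
size-2^3 implicants → --11-  -0--0  -01--  1-1--  10---
Unchecked terms (primes): --11-, -0--0, -01--, -1001, 01-11, 010-1, 1--01, 1-1--, 10---
Minterm coverage:
  m0 ⊆ -0--0 [E]
  m2 ⊆ -0--0 [E]
  m4 ⊆ -0--0,-01--
  m5 ⊆ -01-- [E]
  m6 ⊆ --11-,-0--0,-01--
  m7 ⊆ --11-,-01--
  m9 ⊆ -1001,010-1
  m11 ⊆ 01-11,010-1
  m14 ⊆ --11- [E]
  m16 ⊆ -0--0,10---
  m17 ⊆ 1--01,10---
  m18 ⊆ -0--0,10---
  m19 ⊆ 10--- [E]
  m20 ⊆ -0--0,-01--,1-1--,10---
  m21 ⊆ -01--,1--01,1-1--,10---
  m22 ⊆ --11-,-0--0,-01--,1-1--,10---
  m23 ⊆ --11-,-01--,1-1--,10---
  m25 ⊆ -1001,1--01
  m28 ⊆ 1-1-- [E]
  m30 ⊆ --11-,1-1--
  m31 ⊆ --11-,1-1--
E = {--11-, -0--0, -01--, 1-1--, 10---}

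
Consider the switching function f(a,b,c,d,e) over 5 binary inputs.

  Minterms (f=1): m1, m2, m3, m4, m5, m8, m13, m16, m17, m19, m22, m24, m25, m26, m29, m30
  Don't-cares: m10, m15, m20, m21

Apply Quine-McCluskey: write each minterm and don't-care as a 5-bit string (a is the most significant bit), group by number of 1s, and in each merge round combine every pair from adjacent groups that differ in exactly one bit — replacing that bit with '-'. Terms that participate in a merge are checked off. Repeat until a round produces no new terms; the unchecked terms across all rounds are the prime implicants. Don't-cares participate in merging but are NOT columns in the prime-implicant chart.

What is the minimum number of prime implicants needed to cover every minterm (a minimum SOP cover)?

size-2^0 implicants → 00001(✓)  00010(✓)  00011(✓)  00100(✓)  00101(✓)  01000(✓)  01010(✓)  01101(✓)  01111(✓)  10000(✓)  10001(✓)  10011(✓)  10100(✓)  10101(✓)  10110(✓)  11000(✓)  11001(✓)  11010(✓)  11101(✓)  11110(✓)
size-2^1 implicants → -0001(✓)  -0011(✓)  -0100(✓)  -0101(✓)  -1000(✓)  -1010(✓)  -1101(✓)  0-010  0-101(✓)  00-01(✓)  000-1(✓)  0001-  0010-(✓)  010-0(✓)  011-1  1-000(✓)  1-001(✓)  1-101(✓)  1-110  10-00(✓)  10-01(✓)  100-1(✓)  1000-(✓)  101-0  1010-(✓)  11-01(✓)  11-10  110-0(✓)  1100-(✓)
size-2^2 implicants → --101  -0-01  -00-1  -010-  -10-0  1--01  1-00-  10-0-
Unchecked terms (primes): --101, -0-01, -00-1, -010-, -10-0, 0-010, 0001-, 011-1, 1--01, 1-00-, 1-110, 10-0-, 101-0, 11-10
Minterm coverage:
  m1 ⊆ -0-01,-00-1
  m2 ⊆ 0-010,0001-
  m3 ⊆ -00-1,0001-
  m4 ⊆ -010- [E]
  m5 ⊆ --101,-0-01,-010-
  m8 ⊆ -10-0 [E]
  m13 ⊆ --101,011-1
  m16 ⊆ 1-00-,10-0-
  m17 ⊆ -0-01,-00-1,1--01,1-00-,10-0-
  m19 ⊆ -00-1 [E]
  m22 ⊆ 1-110,101-0
  m24 ⊆ -10-0,1-00-
  m25 ⊆ 1--01,1-00-
  m26 ⊆ -10-0,11-10
  m29 ⊆ --101,1--01
  m30 ⊆ 1-110,11-10
E = {-00-1, -010-, -10-0}
Petrick residual → --101, 0-010, 1-00-, 1-110
Cover = cd'e + b'c'e + b'cd' + bc'e' + a'c'de' + ac'd' + acde'  |cover|=7

7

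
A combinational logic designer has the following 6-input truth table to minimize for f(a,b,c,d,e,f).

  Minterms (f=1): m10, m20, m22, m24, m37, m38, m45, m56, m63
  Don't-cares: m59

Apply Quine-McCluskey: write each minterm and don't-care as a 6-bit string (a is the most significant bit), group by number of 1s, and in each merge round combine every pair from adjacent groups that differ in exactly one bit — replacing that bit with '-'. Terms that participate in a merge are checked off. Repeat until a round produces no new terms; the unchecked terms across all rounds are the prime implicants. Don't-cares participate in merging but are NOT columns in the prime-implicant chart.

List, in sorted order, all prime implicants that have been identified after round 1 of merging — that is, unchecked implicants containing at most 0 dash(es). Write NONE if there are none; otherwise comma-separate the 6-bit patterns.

001010, 100110

Round 0: 001010 010100✓ 010110✓ 011000✓ 100101✓ 100110 101101✓ 111000✓ 111011✓ 111111✓
Round 1: -11000 0101-0 10-101 111-11
PIs = {-11000, 001010, 0101-0, 10-101, 100110, 111-11}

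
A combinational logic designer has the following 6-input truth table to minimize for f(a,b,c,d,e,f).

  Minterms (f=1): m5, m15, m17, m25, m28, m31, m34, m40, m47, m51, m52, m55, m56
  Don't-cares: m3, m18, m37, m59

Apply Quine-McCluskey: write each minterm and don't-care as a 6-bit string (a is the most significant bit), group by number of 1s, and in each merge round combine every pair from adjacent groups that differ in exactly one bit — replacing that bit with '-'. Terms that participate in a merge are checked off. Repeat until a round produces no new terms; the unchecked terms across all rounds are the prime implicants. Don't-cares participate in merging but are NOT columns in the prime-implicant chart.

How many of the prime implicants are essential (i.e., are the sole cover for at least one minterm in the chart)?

9

[col 0] 000011, 000101*, 001111*, 010001*, 010010, 011001*, 011100, 011111*, 100010, 100101*, 101000*, 101111*, 110011*, 110100, 110111*, 111000*, 111011*
[col 1] -00101, -01111, 0-1111, 01-001, 1-1000, 11-011, 110-11
Prime implicants: -00101, -01111, 0-1111, 000011, 01-001, 010010, 011100, 1-1000, 100010, 11-011, 110-11, 110100
PI chart (minterm → PIs covering it):
  5 | -00101  (sole → essential)
  15 | -01111,0-1111
  17 | 01-001  (sole → essential)
  25 | 01-001  (sole → essential)
  28 | 011100  (sole → essential)
  31 | 0-1111  (sole → essential)
  34 | 100010  (sole → essential)
  40 | 1-1000  (sole → essential)
  47 | -01111  (sole → essential)
  51 | 11-011,110-11
  52 | 110100  (sole → essential)
  55 | 110-11  (sole → essential)
  56 | 1-1000  (sole → essential)
Essential prime implicants: -00101, -01111, 0-1111, 01-001, 011100, 1-1000, 100010, 110-11, 110100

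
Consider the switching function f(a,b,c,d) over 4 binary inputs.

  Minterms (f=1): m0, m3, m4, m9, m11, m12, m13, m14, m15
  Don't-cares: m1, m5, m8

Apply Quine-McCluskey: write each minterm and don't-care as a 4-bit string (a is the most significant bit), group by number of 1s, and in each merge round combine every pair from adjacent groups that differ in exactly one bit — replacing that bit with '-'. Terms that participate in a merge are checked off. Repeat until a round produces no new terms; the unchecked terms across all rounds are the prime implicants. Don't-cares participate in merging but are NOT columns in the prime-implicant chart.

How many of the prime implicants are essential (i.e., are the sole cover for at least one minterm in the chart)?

3

Round 0: 0000✓ 0001✓ 0011✓ 0100✓ 0101✓ 1000✓ 1001✓ 1011✓ 1100✓ 1101✓ 1110✓ 1111✓
Round 1: -000✓ -001✓ -011✓ -100✓ -101✓ 0-00✓ 0-01✓ 00-1✓ 000-✓ 010-✓ 1-00✓ 1-01✓ 1-11✓ 10-1✓ 100-✓ 11-0✓ 11-1✓ 110-✓ 111-✓
Round 2: --00✓ --01✓ -0-1 -00-✓ -10-✓ 0-0-✓ 1--1 1-0-✓ 11--
Round 3: --0-
PIs = {--0-, -0-1, 1--1, 11--}
Coverage chart:
  m0: --0- ←essential
  m3: -0-1 ←essential
  m4: --0- ←essential
  m9: --0-,-0-1,1--1
  m11: -0-1,1--1
  m12: --0-,11--
  m13: --0-,1--1,11--
  m14: 11-- ←essential
  m15: 1--1,11--
Essential: --0-, -0-1, 11--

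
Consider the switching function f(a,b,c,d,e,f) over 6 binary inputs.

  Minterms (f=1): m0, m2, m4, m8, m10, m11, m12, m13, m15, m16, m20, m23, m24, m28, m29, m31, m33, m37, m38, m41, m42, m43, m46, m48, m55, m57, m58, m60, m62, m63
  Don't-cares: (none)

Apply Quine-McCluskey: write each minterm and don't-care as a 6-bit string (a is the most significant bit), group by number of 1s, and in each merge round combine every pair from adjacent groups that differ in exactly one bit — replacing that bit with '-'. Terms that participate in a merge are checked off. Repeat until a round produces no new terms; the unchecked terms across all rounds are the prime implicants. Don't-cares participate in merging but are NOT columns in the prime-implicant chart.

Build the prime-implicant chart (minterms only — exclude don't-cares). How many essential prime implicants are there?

8

[col 0] 000000*, 000010*, 000100*, 001000*, 001010*, 001011*, 001100*, 001101*, 001111*, 010000*, 010100*, 010111*, 011000*, 011100*, 011101*, 011111*, 100001*, 100101*, 100110*, 101001*, 101010*, 101011*, 101110*, 110000*, 110111*, 111001*, 111010*, 111100*, 111110*, 111111*
[col 1] -01010*, -01011*, -10000, -10111*, -11100, -11111*, 0-0000*, 0-0100*, 0-1000*, 0-1100*, 0-1101*, 0-1111*, 00-000*, 00-010*, 00-100*, 000-00*, 0000-0*, 001-00*, 001-11, 0010-0*, 00101-*, 0011-1*, 00110-*, 01-000*, 01-100*, 01-111*, 010-00*, 011-00*, 0111-1*, 01110-*, 1-1001, 1-1010*, 1-1110*, 10-001, 10-110, 100-01, 101-10*, 1010-1, 10101-*, 11-111*, 111-10*, 1111-0, 11111-
[col 2] -0101-, -1-111, 0--000*, 0--100*, 0-0-00*, 0-1-00*, 0-11-1, 0-110-, 00--00*, 00-0-0, 01--00*, 1-1-10
[col 3] 0---00
Prime implicants: -0101-, -1-111, -10000, -11100, 0---00, 0-11-1, 0-110-, 00-0-0, 001-11, 1-1-10, 1-1001, 10-001, 10-110, 100-01, 1010-1, 1111-0, 11111-
PI chart (minterm → PIs covering it):
  0 | 0---00,00-0-0
  2 | 00-0-0  (sole → essential)
  4 | 0---00  (sole → essential)
  8 | 0---00,00-0-0
  10 | -0101-,00-0-0
  11 | -0101-,001-11
  12 | 0---00,0-110-
  13 | 0-11-1,0-110-
  15 | 0-11-1,001-11
  16 | -10000,0---00
  20 | 0---00  (sole → essential)
  23 | -1-111  (sole → essential)
  24 | 0---00  (sole → essential)
  28 | -11100,0---00,0-110-
  29 | 0-11-1,0-110-
  31 | -1-111,0-11-1
  33 | 10-001,100-01
  37 | 100-01  (sole → essential)
  38 | 10-110  (sole → essential)
  41 | 1-1001,10-001,1010-1
  42 | -0101-,1-1-10
  43 | -0101-,1010-1
  46 | 1-1-10,10-110
  48 | -10000  (sole → essential)
  55 | -1-111  (sole → essential)
  57 | 1-1001  (sole → essential)
  58 | 1-1-10  (sole → essential)
  60 | -11100,1111-0
  62 | 1-1-10,1111-0,11111-
  63 | -1-111,11111-
Essential prime implicants: -1-111, -10000, 0---00, 00-0-0, 1-1-10, 1-1001, 10-110, 100-01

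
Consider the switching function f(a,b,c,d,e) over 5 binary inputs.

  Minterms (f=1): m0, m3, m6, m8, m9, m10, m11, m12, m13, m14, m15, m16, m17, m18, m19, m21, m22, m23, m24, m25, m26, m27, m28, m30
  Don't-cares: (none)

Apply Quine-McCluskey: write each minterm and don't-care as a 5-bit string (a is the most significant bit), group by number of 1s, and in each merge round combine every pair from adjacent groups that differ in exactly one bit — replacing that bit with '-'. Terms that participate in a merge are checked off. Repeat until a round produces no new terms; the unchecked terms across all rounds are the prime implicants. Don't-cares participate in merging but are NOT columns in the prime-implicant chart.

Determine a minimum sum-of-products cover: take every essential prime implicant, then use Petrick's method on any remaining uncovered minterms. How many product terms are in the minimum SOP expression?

7

[col 0] 00000*, 00011*, 00110*, 01000*, 01001*, 01010*, 01011*, 01100*, 01101*, 01110*, 01111*, 10000*, 10001*, 10010*, 10011*, 10101*, 10110*, 10111*, 11000*, 11001*, 11010*, 11011*, 11100*, 11110*
[col 1] -0000*, -0011*, -0110*, -1000*, -1001*, -1010*, -1011*, -1100*, -1110*, 0-000*, 0-011*, 0-110*, 01-00*, 01-01*, 01-10*, 01-11*, 010-0*, 010-1*, 0100-*, 0101-*, 011-0*, 011-1*, 0110-*, 0111-*, 1-000*, 1-001*, 1-010*, 1-011*, 1-110*, 10-01*, 10-10*, 10-11*, 100-0*, 100-1*, 1000-*, 1001-*, 101-1*, 1011-*, 11-00*, 11-10*, 110-0*, 110-1*, 1100-*, 1101-*, 111-0*
[col 2] --000, --011, --110, -1-00*, -1-10*, -10-0*, -10-1*, -100-*, -101-*, -11-0*, 01--0*, 01--1*, 01-0-*, 01-1-*, 010--*, 011--*, 1--10, 1-0-0*, 1-0-1*, 1-00-*, 1-01-*, 10--1, 10-1-, 100--*, 11--0*, 110--*
[col 3] -1--0, -10--, 01---, 1-0--
Prime implicants: --000, --011, --110, -1--0, -10--, 01---, 1--10, 1-0--, 10--1, 10-1-
PI chart (minterm → PIs covering it):
  0 | --000  (sole → essential)
  3 | --011  (sole → essential)
  6 | --110  (sole → essential)
  8 | --000,-1--0,-10--,01---
  9 | -10--,01---
  10 | -1--0,-10--,01---
  11 | --011,-10--,01---
  12 | -1--0,01---
  13 | 01---  (sole → essential)
  14 | --110,-1--0,01---
  15 | 01---  (sole → essential)
  16 | --000,1-0--
  17 | 1-0--,10--1
  18 | 1--10,1-0--,10-1-
  19 | --011,1-0--,10--1,10-1-
  21 | 10--1  (sole → essential)
  22 | --110,1--10,10-1-
  23 | 10--1,10-1-
  24 | --000,-1--0,-10--,1-0--
  25 | -10--,1-0--
  26 | -1--0,-10--,1--10,1-0--
  27 | --011,-10--,1-0--
  28 | -1--0  (sole → essential)
  30 | --110,-1--0,1--10
Essential prime implicants: --000, --011, --110, -1--0, 01---, 10--1
Petrick residual → 1-0--
Minimum SOP uses 7 PIs: c'd'e' + c'de + cde' + be' + a'b + ac' + ab'e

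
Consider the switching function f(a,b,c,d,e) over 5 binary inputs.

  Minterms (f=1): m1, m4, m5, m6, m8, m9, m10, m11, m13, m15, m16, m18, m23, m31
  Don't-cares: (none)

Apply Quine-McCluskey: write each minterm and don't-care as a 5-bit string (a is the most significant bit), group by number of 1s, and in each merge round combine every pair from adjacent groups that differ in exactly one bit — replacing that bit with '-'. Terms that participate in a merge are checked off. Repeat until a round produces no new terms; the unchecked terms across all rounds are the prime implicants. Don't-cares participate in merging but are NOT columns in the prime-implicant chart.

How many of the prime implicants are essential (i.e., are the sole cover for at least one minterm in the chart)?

5

Round 0: 00001✓ 00100✓ 00101✓ 00110✓ 01000✓ 01001✓ 01010✓ 01011✓ 01101✓ 01111✓ 10000✓ 10010✓ 10111✓ 11111✓
Round 1: -1111 0-001✓ 0-101✓ 00-01✓ 001-0 0010- 01-01✓ 01-11✓ 010-0✓ 010-1✓ 0100-✓ 0101-✓ 011-1✓ 1-111 100-0
Round 2: 0--01 01--1 010--
PIs = {-1111, 0--01, 001-0, 0010-, 01--1, 010--, 1-111, 100-0}
Coverage chart:
  m1: 0--01 ←essential
  m4: 001-0,0010-
  m5: 0--01,0010-
  m6: 001-0 ←essential
  m8: 010-- ←essential
  m9: 0--01,01--1,010--
  m10: 010-- ←essential
  m11: 01--1,010--
  m13: 0--01,01--1
  m15: -1111,01--1
  m16: 100-0 ←essential
  m18: 100-0 ←essential
  m23: 1-111 ←essential
  m31: -1111,1-111
Essential: 0--01, 001-0, 010--, 1-111, 100-0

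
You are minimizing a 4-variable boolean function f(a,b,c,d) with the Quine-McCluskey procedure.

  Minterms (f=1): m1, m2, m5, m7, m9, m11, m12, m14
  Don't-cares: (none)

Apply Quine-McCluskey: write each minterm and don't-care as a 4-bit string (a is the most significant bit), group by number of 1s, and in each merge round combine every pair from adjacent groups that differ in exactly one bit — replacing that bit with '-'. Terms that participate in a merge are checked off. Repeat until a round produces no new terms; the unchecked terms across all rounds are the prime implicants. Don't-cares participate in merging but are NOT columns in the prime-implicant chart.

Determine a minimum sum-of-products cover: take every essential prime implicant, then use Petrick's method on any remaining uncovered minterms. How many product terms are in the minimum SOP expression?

size-2^0 implicants → 0001(✓)  0010  0101(✓)  0111(✓)  1001(✓)  1011(✓)  1100(✓)  1110(✓)
size-2^1 implicants → -001  0-01  01-1  10-1  11-0
Unchecked terms (primes): -001, 0-01, 0010, 01-1, 10-1, 11-0
Minterm coverage:
  m1 ⊆ -001,0-01
  m2 ⊆ 0010 [E]
  m5 ⊆ 0-01,01-1
  m7 ⊆ 01-1 [E]
  m9 ⊆ -001,10-1
  m11 ⊆ 10-1 [E]
  m12 ⊆ 11-0 [E]
  m14 ⊆ 11-0 [E]
E = {0010, 01-1, 10-1, 11-0}
Petrick residual → -001
Cover = b'c'd + a'b'cd' + a'bd + ab'd + abd'  |cover|=5

5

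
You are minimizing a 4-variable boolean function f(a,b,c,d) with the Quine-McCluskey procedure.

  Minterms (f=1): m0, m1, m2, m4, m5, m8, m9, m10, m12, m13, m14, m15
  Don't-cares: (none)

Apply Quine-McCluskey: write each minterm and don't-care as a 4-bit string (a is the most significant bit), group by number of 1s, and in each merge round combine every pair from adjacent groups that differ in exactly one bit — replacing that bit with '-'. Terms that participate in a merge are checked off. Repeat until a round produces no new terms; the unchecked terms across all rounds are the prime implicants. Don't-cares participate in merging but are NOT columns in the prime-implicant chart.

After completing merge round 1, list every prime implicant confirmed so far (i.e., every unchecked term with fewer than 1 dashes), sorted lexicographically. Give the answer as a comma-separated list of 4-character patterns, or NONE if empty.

[col 0] 0000*, 0001*, 0010*, 0100*, 0101*, 1000*, 1001*, 1010*, 1100*, 1101*, 1110*, 1111*
[col 1] -000*, -001*, -010*, -100*, -101*, 0-00*, 0-01*, 00-0*, 000-*, 010-*, 1-00*, 1-01*, 1-10*, 10-0*, 100-*, 11-0*, 11-1*, 110-*, 111-*
[col 2] --00*, --01*, -0-0, -00-*, -10-*, 0-0-*, 1--0, 1-0-*, 11--
[col 3] --0-
Prime implicants: --0-, -0-0, 1--0, 11--

NONE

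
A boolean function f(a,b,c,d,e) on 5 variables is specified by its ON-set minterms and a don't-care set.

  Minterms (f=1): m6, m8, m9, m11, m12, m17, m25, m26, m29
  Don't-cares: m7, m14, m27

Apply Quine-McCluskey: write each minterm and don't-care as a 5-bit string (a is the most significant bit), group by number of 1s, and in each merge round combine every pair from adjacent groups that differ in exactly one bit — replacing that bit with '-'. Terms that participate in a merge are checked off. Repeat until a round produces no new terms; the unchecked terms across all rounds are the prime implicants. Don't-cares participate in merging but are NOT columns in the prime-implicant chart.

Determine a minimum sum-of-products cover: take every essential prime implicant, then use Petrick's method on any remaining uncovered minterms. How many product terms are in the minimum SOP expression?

[col 0] 00110*, 00111*, 01000*, 01001*, 01011*, 01100*, 01110*, 10001*, 11001*, 11010*, 11011*, 11101*
[col 1] -1001*, -1011*, 0-110, 0011-, 01-00, 010-1*, 0100-, 011-0, 1-001, 11-01, 110-1*, 1101-
[col 2] -10-1
Prime implicants: -10-1, 0-110, 0011-, 01-00, 0100-, 011-0, 1-001, 11-01, 1101-
PI chart (minterm → PIs covering it):
  6 | 0-110,0011-
  8 | 01-00,0100-
  9 | -10-1,0100-
  11 | -10-1  (sole → essential)
  12 | 01-00,011-0
  17 | 1-001  (sole → essential)
  25 | -10-1,1-001,11-01
  26 | 1101-  (sole → essential)
  29 | 11-01  (sole → essential)
Essential prime implicants: -10-1, 1-001, 11-01, 1101-
Petrick residual → 0-110, 01-00
Minimum SOP uses 6 PIs: bc'e + a'cde' + a'bd'e' + ac'd'e + abd'e + abc'd

6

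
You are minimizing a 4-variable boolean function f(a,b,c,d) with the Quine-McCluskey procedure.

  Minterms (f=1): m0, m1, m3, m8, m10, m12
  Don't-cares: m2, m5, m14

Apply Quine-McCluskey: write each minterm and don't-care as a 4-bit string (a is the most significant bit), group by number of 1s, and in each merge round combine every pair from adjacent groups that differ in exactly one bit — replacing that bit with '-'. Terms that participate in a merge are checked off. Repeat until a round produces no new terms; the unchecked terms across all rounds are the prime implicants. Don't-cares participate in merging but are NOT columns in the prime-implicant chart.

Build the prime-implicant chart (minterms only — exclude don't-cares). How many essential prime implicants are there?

[col 0] 0000*, 0001*, 0010*, 0011*, 0101*, 1000*, 1010*, 1100*, 1110*
[col 1] -000*, -010*, 0-01, 00-0*, 00-1*, 000-*, 001-*, 1-00*, 1-10*, 10-0*, 11-0*
[col 2] -0-0, 00--, 1--0
Prime implicants: -0-0, 0-01, 00--, 1--0
PI chart (minterm → PIs covering it):
  0 | -0-0,00--
  1 | 0-01,00--
  3 | 00--  (sole → essential)
  8 | -0-0,1--0
  10 | -0-0,1--0
  12 | 1--0  (sole → essential)
Essential prime implicants: 00--, 1--0

2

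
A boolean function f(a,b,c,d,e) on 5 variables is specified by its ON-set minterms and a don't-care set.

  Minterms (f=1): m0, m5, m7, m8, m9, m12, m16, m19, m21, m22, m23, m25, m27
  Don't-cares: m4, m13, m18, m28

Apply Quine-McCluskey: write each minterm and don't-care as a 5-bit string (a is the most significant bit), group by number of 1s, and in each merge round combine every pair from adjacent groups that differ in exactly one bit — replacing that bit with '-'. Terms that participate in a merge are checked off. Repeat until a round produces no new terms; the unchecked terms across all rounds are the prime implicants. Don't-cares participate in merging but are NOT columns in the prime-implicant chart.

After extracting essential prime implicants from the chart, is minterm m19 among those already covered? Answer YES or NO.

[col 0] 00000*, 00100*, 00101*, 00111*, 01000*, 01001*, 01100*, 01101*, 10000*, 10010*, 10011*, 10101*, 10110*, 10111*, 11001*, 11011*, 11100*
[col 1] -0000, -0101*, -0111*, -1001, -1100, 0-000*, 0-100*, 0-101*, 00-00*, 001-1*, 0010-*, 01-00*, 01-01*, 0100-*, 0110-*, 1-011, 10-10*, 10-11*, 100-0, 1001-*, 101-1*, 1011-*, 110-1
[col 2] -01-1, 0--00, 0-10-, 01-0-, 10-1-
Prime implicants: -0000, -01-1, -1001, -1100, 0--00, 0-10-, 01-0-, 1-011, 10-1-, 100-0, 110-1
PI chart (minterm → PIs covering it):
  0 | -0000,0--00
  5 | -01-1,0-10-
  7 | -01-1  (sole → essential)
  8 | 0--00,01-0-
  9 | -1001,01-0-
  12 | -1100,0--00,0-10-,01-0-
  16 | -0000,100-0
  19 | 1-011,10-1-
  21 | -01-1  (sole → essential)
  22 | 10-1-  (sole → essential)
  23 | -01-1,10-1-
  25 | -1001,110-1
  27 | 1-011,110-1
Essential prime implicants: -01-1, 10-1-

YES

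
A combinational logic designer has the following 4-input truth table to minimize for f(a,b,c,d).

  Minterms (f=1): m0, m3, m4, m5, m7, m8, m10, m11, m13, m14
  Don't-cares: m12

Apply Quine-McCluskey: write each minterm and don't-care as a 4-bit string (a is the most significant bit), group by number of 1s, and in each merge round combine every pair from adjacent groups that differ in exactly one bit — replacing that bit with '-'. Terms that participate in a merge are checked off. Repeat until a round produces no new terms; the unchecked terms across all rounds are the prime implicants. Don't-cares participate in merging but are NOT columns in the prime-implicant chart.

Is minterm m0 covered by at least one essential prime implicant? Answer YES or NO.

YES

Round 0: 0000✓ 0011✓ 0100✓ 0101✓ 0111✓ 1000✓ 1010✓ 1011✓ 1100✓ 1101✓ 1110✓
Round 1: -000✓ -011 -100✓ -101✓ 0-00✓ 0-11 01-1 010-✓ 1-00✓ 1-10✓ 10-0✓ 101- 11-0✓ 110-✓
Round 2: --00 -10- 1--0
PIs = {--00, -011, -10-, 0-11, 01-1, 1--0, 101-}
Coverage chart:
  m0: --00 ←essential
  m3: -011,0-11
  m4: --00,-10-
  m5: -10-,01-1
  m7: 0-11,01-1
  m8: --00,1--0
  m10: 1--0,101-
  m11: -011,101-
  m13: -10- ←essential
  m14: 1--0 ←essential
Essential: --00, -10-, 1--0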